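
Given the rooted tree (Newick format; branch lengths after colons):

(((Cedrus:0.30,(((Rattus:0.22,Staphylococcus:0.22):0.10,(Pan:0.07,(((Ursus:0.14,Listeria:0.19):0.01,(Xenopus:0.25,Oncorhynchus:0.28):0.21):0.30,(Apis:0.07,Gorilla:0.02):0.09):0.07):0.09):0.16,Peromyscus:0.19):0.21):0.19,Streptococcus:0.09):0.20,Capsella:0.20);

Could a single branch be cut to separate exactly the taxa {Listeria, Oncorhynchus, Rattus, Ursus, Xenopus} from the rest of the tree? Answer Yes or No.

No

The MRCA of the listed taxa subtends ((Rattus,Staphylococcus),(Pan,(((Ursus,Listeria),(Xenopus,Oncorhynchus)),(Apis,Gorilla)))).
That clade also contains Apis, Gorilla, Pan, Staphylococcus, which are not in the proposed group, so the group is not monophyletic.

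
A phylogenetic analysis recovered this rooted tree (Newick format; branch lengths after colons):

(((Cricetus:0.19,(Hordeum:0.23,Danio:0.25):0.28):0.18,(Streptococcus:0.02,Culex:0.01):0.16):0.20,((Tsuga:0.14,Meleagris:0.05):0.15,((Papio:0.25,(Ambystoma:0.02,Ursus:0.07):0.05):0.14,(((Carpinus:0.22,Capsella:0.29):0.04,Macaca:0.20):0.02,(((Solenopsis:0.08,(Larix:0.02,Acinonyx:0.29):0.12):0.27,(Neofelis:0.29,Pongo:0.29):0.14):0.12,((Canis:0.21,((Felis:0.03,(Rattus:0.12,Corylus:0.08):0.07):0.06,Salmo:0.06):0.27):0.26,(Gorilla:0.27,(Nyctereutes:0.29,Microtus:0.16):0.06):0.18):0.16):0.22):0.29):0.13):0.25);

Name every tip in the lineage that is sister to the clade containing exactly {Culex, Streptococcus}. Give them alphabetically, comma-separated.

The clade containing exactly {Culex, Streptococcus} attaches to the tree at the node subtending ((Cricetus,(Hordeum,Danio)),(Streptococcus,Culex)).
The other lineage descending from that same node — the sister group — is (Cricetus,(Hordeum,Danio)); its 3 tips in alphabetical order are the answer.

Cricetus, Danio, Hordeum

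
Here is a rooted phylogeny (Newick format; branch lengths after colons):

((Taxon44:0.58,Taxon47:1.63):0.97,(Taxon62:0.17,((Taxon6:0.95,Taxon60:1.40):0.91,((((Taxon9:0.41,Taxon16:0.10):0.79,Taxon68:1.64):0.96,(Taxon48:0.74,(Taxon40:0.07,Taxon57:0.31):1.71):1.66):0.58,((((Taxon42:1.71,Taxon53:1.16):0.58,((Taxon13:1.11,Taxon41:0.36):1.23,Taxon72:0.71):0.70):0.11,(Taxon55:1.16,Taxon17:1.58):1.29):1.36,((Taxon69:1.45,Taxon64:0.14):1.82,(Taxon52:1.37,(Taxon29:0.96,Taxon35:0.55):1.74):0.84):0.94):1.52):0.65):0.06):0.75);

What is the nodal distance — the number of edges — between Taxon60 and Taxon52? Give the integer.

7

The MRCA of Taxon60 and Taxon52 is the node subtending ((Taxon6,Taxon60),((((Taxon9,Taxon16),Taxon68),(Taxon48,(Taxon40,Taxon57))),((((Taxon42,Taxon53),((Taxon13,Taxon41),Taxon72)),(Taxon55,Taxon17)),((Taxon69,Taxon64),(Taxon52,(Taxon29,Taxon35)))))).
From Taxon60 up to that node: 2 branches. From Taxon52 up to the same node: 5 branches. Total: 2 + 5 = 7.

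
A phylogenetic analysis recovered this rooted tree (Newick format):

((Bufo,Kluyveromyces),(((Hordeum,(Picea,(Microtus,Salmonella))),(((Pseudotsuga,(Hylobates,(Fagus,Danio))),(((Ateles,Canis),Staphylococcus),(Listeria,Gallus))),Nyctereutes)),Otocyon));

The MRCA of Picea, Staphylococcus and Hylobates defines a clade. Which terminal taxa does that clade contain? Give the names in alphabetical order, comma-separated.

Tracing Picea: it sits inside (Picea,(Microtus,Salmonella)).
Tracing Staphylococcus: it sits inside ((Ateles,Canis),Staphylococcus).
Tracing Hylobates: it sits inside (Hylobates,(Fagus,Danio)).
The smallest clade enclosing all 3 is ((Hordeum,(Picea,(Microtus,Salmonella))),(((Pseudotsuga,(Hylobates,(Fagus,Danio))),(((Ateles,Canis),Staphylococcus),(Listeria,Gallus))),Nyctereutes)); the answer is its 14 terminal taxa in alphabetical order.

Ateles, Canis, Danio, Fagus, Gallus, Hordeum, Hylobates, Listeria, Microtus, Nyctereutes, Picea, Pseudotsuga, Salmonella, Staphylococcus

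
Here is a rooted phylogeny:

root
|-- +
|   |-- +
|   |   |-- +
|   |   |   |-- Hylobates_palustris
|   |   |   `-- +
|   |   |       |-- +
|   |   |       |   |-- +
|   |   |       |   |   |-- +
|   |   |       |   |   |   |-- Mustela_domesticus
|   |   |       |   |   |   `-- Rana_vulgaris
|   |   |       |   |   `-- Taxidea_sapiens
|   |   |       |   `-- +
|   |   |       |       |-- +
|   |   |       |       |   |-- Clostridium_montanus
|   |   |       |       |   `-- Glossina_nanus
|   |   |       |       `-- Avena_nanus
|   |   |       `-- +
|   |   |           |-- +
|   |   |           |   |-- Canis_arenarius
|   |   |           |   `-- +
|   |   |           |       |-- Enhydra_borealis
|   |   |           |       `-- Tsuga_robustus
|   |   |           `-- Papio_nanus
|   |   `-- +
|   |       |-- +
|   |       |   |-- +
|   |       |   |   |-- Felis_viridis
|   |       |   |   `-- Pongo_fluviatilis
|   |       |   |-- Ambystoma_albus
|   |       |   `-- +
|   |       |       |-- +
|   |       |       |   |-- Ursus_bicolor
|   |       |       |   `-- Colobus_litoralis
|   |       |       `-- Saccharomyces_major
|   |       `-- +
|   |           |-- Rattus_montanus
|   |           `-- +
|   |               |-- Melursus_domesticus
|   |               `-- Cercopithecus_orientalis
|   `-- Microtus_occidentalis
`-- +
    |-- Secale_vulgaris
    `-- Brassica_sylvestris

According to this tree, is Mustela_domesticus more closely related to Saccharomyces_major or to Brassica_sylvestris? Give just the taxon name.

The MRCA of Mustela_domesticus and Saccharomyces_major subtends ((Hylobates_palustris,((((Mustela_domesticus,Rana_vulgaris),Taxidea_sapiens),((Clostridium_montanus,Glossina_nanus),Avena_nanus)),((Canis_arenarius,(Enhydra_borealis,Tsuga_robustus)),Papio_nanus))),(((Felis_viridis,Pongo_fluviatilis),Ambystoma_albus,((Ursus_bicolor,Colobus_litoralis),Saccharomyces_major)),(Rattus_montanus,(Melursus_domesticus,Cercopithecus_orientalis)))) (20 taxa).
The MRCA of Mustela_domesticus and Brassica_sylvestris is the root, subtending the entire tree (23 taxa).
The first is nested inside the second, so Mustela_domesticus shares a more recent common ancestor with Saccharomyces_major.

Saccharomyces_major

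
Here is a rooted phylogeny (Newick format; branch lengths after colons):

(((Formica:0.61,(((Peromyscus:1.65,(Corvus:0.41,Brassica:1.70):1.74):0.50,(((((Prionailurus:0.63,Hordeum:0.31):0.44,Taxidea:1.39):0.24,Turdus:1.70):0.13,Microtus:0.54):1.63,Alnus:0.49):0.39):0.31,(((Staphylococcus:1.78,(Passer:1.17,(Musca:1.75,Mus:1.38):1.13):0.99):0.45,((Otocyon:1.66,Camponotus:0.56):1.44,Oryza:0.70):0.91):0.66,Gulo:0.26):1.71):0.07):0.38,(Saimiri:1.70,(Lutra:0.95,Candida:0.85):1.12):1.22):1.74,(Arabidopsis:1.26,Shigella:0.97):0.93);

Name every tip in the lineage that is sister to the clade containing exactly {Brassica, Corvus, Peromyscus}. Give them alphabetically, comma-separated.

Alnus, Hordeum, Microtus, Prionailurus, Taxidea, Turdus

The clade containing exactly {Brassica, Corvus, Peromyscus} attaches to the tree at the node subtending ((Peromyscus,(Corvus,Brassica)),(((((Prionailurus,Hordeum),Taxidea),Turdus),Microtus),Alnus)).
The other lineage descending from that same node — the sister group — is (((((Prionailurus,Hordeum),Taxidea),Turdus),Microtus),Alnus); its 6 tips in alphabetical order are the answer.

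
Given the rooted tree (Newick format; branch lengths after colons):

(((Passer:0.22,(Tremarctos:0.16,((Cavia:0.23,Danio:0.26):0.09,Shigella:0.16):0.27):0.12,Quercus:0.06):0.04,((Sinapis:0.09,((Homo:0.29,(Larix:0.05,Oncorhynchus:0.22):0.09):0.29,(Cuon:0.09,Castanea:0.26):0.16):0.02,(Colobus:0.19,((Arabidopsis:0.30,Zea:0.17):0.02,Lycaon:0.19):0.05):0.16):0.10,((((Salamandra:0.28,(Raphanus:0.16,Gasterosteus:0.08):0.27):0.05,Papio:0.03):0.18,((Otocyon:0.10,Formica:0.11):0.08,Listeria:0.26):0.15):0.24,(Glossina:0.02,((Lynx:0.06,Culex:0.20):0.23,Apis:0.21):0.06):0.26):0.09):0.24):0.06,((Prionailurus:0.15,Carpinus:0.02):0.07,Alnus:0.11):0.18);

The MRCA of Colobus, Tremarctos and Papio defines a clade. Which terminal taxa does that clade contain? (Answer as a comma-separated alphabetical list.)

Apis, Arabidopsis, Castanea, Cavia, Colobus, Culex, Cuon, Danio, Formica, Gasterosteus, Glossina, Homo, Larix, Listeria, Lycaon, Lynx, Oncorhynchus, Otocyon, Papio, Passer, Quercus, Raphanus, Salamandra, Shigella, Sinapis, Tremarctos, Zea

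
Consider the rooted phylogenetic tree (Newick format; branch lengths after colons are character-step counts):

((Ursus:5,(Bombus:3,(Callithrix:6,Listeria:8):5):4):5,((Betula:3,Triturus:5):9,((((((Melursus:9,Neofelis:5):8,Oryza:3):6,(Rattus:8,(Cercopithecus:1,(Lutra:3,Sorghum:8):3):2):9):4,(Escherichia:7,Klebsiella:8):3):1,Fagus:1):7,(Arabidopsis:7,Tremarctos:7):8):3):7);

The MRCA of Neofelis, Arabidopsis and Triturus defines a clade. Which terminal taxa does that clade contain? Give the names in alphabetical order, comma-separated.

Arabidopsis, Betula, Cercopithecus, Escherichia, Fagus, Klebsiella, Lutra, Melursus, Neofelis, Oryza, Rattus, Sorghum, Tremarctos, Triturus

Tracing Neofelis: it sits inside (Melursus,Neofelis).
Tracing Arabidopsis: it sits inside (Arabidopsis,Tremarctos).
Tracing Triturus: it sits inside (Betula,Triturus).
The smallest clade enclosing all 3 is ((Betula,Triturus),((((((Melursus,Neofelis),Oryza),(Rattus,(Cercopithecus,(Lutra,Sorghum)))),(Escherichia,Klebsiella)),Fagus),(Arabidopsis,Tremarctos))); the answer is its 14 terminal taxa in alphabetical order.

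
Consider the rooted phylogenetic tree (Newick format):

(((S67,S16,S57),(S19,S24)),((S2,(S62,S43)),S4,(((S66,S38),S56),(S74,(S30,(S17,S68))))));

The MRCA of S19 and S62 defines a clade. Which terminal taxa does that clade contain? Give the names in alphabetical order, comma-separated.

Tracing S19: it sits inside (S19,S24).
Tracing S62: it sits inside (S62,S43).
The smallest clade enclosing both is the whole tree (their MRCA is the root), so the answer is all 16 tips in alphabetical order.

S16, S17, S19, S2, S24, S30, S38, S4, S43, S56, S57, S62, S66, S67, S68, S74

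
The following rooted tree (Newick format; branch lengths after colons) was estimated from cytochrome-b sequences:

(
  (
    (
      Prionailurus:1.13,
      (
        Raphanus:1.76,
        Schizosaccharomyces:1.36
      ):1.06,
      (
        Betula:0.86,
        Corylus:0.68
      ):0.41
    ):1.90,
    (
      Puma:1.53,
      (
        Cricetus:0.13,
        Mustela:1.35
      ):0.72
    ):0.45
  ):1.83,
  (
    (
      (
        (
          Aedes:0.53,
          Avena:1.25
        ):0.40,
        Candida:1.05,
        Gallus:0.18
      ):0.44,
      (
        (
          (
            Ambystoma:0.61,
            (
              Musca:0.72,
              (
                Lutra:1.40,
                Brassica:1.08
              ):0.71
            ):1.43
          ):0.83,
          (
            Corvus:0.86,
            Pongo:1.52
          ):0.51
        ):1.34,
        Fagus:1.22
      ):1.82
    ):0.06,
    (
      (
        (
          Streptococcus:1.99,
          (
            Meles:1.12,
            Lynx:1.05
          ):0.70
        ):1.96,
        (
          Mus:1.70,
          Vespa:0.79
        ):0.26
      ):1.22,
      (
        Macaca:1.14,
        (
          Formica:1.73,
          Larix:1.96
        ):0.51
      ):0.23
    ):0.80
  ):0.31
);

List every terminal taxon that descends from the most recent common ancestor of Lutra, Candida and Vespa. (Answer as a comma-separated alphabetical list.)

Tracing Lutra: it sits inside (Lutra,Brassica).
Tracing Candida: it sits inside ((Aedes,Avena),Candida,Gallus).
Tracing Vespa: it sits inside (Mus,Vespa).
The smallest clade enclosing all 3 is ((((Aedes,Avena),Candida,Gallus),(((Ambystoma,(Musca,(Lutra,Brassica))),(Corvus,Pongo)),Fagus)),(((Streptococcus,(Meles,Lynx)),(Mus,Vespa)),(Macaca,(Formica,Larix)))); the answer is its 19 terminal taxa in alphabetical order.

Aedes, Ambystoma, Avena, Brassica, Candida, Corvus, Fagus, Formica, Gallus, Larix, Lutra, Lynx, Macaca, Meles, Mus, Musca, Pongo, Streptococcus, Vespa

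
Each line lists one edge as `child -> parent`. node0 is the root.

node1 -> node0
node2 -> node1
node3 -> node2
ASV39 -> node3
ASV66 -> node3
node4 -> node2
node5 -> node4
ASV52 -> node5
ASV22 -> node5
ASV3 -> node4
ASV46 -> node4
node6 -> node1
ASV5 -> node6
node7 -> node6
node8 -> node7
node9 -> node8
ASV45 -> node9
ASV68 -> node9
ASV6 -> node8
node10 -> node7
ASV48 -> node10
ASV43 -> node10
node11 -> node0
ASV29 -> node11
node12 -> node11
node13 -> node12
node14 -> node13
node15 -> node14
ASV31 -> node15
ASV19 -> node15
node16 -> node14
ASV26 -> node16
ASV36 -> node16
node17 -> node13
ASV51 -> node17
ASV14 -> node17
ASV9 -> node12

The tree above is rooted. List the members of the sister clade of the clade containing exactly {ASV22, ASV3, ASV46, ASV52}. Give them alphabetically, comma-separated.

ASV39, ASV66

The clade containing exactly {ASV22, ASV3, ASV46, ASV52} attaches to the tree at the node subtending ((ASV39,ASV66),((ASV52,ASV22),ASV3,ASV46)).
The other lineage descending from that same node — the sister group — is (ASV39,ASV66); its 2 tips in alphabetical order are the answer.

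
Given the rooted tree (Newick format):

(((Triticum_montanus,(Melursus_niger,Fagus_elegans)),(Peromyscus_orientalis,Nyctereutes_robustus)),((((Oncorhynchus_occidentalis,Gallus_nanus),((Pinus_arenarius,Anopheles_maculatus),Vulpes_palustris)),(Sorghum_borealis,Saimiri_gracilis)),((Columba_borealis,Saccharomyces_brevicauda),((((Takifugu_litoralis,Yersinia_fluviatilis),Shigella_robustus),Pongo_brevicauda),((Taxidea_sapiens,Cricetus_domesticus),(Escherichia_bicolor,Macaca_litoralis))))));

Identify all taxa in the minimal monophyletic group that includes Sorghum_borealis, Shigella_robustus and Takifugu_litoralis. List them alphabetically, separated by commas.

Anopheles_maculatus, Columba_borealis, Cricetus_domesticus, Escherichia_bicolor, Gallus_nanus, Macaca_litoralis, Oncorhynchus_occidentalis, Pinus_arenarius, Pongo_brevicauda, Saccharomyces_brevicauda, Saimiri_gracilis, Shigella_robustus, Sorghum_borealis, Takifugu_litoralis, Taxidea_sapiens, Vulpes_palustris, Yersinia_fluviatilis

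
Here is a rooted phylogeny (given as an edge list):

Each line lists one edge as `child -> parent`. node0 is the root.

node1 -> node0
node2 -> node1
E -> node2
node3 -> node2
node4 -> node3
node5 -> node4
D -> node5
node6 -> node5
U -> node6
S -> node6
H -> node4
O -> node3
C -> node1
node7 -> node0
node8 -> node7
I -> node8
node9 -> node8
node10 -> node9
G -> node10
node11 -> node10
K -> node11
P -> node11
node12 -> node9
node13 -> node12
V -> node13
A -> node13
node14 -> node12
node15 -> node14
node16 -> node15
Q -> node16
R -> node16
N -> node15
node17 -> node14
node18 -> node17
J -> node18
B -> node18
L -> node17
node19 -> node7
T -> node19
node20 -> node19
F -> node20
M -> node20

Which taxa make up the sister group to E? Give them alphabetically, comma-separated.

D, H, O, S, U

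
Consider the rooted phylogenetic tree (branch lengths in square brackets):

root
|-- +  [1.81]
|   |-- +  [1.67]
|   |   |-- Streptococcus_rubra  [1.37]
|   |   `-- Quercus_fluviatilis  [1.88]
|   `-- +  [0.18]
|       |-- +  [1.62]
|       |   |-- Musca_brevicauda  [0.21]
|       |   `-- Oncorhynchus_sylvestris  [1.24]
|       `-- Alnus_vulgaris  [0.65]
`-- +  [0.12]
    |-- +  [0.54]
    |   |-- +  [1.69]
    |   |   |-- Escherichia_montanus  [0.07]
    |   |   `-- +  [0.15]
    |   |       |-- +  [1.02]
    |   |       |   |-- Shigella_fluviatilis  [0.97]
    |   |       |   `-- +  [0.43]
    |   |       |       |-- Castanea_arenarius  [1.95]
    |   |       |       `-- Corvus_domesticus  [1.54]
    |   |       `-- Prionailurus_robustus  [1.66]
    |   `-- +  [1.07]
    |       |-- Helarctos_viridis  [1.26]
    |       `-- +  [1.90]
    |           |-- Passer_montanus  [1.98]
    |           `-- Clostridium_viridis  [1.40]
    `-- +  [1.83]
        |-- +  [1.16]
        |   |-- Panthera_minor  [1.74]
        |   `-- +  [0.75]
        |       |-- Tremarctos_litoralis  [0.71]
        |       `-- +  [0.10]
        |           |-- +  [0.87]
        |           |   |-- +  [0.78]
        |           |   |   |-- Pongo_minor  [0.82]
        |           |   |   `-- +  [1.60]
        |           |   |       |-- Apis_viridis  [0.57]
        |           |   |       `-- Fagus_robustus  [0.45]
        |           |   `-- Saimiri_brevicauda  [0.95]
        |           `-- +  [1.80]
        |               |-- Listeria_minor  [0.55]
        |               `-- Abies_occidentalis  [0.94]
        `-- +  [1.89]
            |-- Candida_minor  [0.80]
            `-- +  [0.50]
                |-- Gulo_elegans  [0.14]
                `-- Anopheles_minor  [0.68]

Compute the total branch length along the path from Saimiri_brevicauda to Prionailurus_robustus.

9.70

The path runs Saimiri_brevicauda → … → MRCA → … → Prionailurus_robustus; the MRCA is the node subtending (((Escherichia_montanus,((Shigella_fluviatilis,(Castanea_arenarius,Corvus_domesticus)),Prionailurus_robustus)),(Helarctos_viridis,(Passer_montanus,Clostridium_viridis))),((Panthera_minor,(Tremarctos_litoralis,(((Pongo_minor,(Apis_viridis,Fagus_robustus)),Saimiri_brevicauda),(Listeria_minor,Abies_occidentalis)))),(Candida_minor,(Gulo_elegans,Anopheles_minor)))).
Branch lengths along that path: 0.95 + 0.87 + 0.10 + 0.75 + 1.16 + 1.83 + 0.54 + 1.69 + 0.15 + 1.66 = 9.70.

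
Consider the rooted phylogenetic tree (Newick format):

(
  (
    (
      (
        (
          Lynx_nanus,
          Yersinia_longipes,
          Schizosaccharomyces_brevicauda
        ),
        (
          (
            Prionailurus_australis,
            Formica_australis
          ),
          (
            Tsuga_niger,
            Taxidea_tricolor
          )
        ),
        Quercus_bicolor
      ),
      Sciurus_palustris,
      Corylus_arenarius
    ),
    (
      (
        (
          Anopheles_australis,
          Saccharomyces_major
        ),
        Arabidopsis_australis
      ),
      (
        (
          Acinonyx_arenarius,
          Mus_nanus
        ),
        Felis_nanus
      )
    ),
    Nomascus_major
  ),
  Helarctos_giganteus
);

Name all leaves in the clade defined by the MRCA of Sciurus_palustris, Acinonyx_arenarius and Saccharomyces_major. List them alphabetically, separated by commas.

Tracing Sciurus_palustris: it sits inside (((Lynx_nanus,Yersinia_longipes,Schizosaccharomyces_brevicauda),((Prionailurus_australis,Formica_australis),(Tsuga_niger,Taxidea_tricolor)),Quercus_bicolor),Sciurus_palustris,Corylus_arenarius).
Tracing Acinonyx_arenarius: it sits inside (Acinonyx_arenarius,Mus_nanus).
Tracing Saccharomyces_major: it sits inside (Anopheles_australis,Saccharomyces_major).
The smallest clade enclosing all 3 is ((((Lynx_nanus,Yersinia_longipes,Schizosaccharomyces_brevicauda),((Prionailurus_australis,Formica_australis),(Tsuga_niger,Taxidea_tricolor)),Quercus_bicolor),Sciurus_palustris,Corylus_arenarius),(((Anopheles_australis,Saccharomyces_major),Arabidopsis_australis),((Acinonyx_arenarius,Mus_nanus),Felis_nanus)),Nomascus_major); the answer is its 17 terminal taxa in alphabetical order.

Acinonyx_arenarius, Anopheles_australis, Arabidopsis_australis, Corylus_arenarius, Felis_nanus, Formica_australis, Lynx_nanus, Mus_nanus, Nomascus_major, Prionailurus_australis, Quercus_bicolor, Saccharomyces_major, Schizosaccharomyces_brevicauda, Sciurus_palustris, Taxidea_tricolor, Tsuga_niger, Yersinia_longipes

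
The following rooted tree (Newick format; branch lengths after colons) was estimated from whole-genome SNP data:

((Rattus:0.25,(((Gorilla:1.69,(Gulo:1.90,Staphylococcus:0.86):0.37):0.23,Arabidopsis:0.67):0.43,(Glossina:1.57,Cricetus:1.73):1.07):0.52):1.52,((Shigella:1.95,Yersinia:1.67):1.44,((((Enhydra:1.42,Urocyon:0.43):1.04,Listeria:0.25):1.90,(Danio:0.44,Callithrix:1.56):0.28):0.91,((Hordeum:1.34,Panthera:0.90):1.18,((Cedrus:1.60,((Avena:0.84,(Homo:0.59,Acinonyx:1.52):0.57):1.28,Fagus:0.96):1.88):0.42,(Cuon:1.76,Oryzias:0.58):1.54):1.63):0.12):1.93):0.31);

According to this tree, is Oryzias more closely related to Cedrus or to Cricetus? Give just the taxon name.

Cedrus

The MRCA of Oryzias and Cedrus subtends ((Cedrus,((Avena,(Homo,Acinonyx)),Fagus)),(Cuon,Oryzias)) (7 taxa).
The MRCA of Oryzias and Cricetus is the root, subtending the entire tree (23 taxa).
The first is nested inside the second, so Oryzias shares a more recent common ancestor with Cedrus.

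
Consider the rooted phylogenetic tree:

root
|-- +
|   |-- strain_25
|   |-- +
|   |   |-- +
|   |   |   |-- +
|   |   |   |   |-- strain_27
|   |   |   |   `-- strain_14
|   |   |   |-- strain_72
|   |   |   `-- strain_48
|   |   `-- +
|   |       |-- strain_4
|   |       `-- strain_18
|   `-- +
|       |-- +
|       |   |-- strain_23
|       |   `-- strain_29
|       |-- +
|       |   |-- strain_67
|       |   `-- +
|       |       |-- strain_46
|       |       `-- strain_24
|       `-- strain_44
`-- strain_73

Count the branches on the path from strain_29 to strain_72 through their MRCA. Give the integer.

6

The MRCA of strain_29 and strain_72 is the node subtending (strain_25,(((strain_27,strain_14),strain_72,strain_48),(strain_4,strain_18)),((strain_23,strain_29),(strain_67,(strain_46,strain_24)),strain_44)).
From strain_29 up to that node: 3 branches. From strain_72 up to the same node: 3 branches. Total: 3 + 3 = 6.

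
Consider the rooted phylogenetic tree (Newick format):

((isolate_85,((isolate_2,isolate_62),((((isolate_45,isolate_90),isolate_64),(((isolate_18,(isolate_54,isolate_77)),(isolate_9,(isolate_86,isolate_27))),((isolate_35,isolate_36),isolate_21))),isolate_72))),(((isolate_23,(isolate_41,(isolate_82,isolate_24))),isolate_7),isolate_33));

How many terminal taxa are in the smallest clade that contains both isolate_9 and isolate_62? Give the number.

15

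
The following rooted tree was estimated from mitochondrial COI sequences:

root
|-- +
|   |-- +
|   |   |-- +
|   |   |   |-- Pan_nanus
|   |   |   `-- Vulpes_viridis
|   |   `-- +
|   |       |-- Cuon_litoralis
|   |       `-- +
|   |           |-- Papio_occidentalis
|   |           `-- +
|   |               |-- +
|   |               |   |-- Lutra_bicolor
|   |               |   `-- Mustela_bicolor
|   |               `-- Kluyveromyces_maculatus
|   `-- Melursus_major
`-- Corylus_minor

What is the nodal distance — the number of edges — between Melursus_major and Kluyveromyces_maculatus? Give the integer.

6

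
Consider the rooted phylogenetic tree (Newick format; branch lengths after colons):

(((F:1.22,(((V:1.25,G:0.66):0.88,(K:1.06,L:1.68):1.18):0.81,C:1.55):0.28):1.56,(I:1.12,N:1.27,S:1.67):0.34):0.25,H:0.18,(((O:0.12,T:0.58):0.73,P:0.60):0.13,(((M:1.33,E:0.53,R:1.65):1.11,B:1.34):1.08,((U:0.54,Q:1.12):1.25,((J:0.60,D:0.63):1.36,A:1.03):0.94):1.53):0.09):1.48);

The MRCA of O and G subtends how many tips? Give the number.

The MRCA of O and G is the root, so the clade is the entire tree.
That clade contains 22 terminal taxa: A, B, C, D, E, F, G, H, I, J, K, L, M, N, O, P, Q, R, S, T, U, V.

22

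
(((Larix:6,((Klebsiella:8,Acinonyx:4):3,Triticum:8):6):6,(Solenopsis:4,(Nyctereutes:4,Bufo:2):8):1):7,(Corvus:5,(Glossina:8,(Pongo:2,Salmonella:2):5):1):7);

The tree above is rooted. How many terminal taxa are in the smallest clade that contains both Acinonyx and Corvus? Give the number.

The MRCA of Acinonyx and Corvus is the root, so the clade is the entire tree.
That clade contains 11 terminal taxa: Acinonyx, Bufo, Corvus, Glossina, Klebsiella, Larix, Nyctereutes, Pongo, Salmonella, Solenopsis, Triticum.

11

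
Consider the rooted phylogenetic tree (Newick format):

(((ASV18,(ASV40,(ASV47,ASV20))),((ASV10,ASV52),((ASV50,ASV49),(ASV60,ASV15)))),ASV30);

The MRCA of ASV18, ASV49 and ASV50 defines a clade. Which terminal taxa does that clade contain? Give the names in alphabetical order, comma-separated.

ASV10, ASV15, ASV18, ASV20, ASV40, ASV47, ASV49, ASV50, ASV52, ASV60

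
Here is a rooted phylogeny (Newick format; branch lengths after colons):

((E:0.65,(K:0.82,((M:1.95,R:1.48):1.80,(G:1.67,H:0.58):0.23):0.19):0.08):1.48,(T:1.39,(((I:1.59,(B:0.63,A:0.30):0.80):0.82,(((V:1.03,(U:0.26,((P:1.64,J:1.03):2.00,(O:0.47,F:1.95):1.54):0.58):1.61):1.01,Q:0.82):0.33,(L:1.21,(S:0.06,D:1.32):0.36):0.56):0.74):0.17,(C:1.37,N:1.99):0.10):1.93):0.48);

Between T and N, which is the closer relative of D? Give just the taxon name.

N

The MRCA of D and N subtends (((I,(B,A)),(((V,(U,((P,J),(O,F)))),Q),(L,(S,D)))),(C,N)) (15 taxa).
The MRCA of D and T subtends (T,(((I,(B,A)),(((V,(U,((P,J),(O,F)))),Q),(L,(S,D)))),(C,N))) (16 taxa).
The first is nested inside the second, so D shares a more recent common ancestor with N.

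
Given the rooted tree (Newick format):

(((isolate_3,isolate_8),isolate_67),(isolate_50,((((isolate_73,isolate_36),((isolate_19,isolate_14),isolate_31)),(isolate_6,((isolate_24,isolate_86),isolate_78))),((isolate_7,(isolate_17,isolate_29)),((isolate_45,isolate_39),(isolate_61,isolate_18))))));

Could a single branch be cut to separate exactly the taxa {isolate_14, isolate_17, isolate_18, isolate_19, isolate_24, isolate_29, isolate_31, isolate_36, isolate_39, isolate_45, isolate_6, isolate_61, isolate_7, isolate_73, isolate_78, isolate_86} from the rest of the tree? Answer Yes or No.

The most recent common ancestor of these taxa subtends ((((isolate_73,isolate_36),((isolate_19,isolate_14),isolate_31)),(isolate_6,((isolate_24,isolate_86),isolate_78))),((isolate_7,(isolate_17,isolate_29)),((isolate_45,isolate_39),(isolate_61,isolate_18)))).
That clade has exactly 16 tips — every listed taxon and nothing else — so the group is monophyletic.

Yes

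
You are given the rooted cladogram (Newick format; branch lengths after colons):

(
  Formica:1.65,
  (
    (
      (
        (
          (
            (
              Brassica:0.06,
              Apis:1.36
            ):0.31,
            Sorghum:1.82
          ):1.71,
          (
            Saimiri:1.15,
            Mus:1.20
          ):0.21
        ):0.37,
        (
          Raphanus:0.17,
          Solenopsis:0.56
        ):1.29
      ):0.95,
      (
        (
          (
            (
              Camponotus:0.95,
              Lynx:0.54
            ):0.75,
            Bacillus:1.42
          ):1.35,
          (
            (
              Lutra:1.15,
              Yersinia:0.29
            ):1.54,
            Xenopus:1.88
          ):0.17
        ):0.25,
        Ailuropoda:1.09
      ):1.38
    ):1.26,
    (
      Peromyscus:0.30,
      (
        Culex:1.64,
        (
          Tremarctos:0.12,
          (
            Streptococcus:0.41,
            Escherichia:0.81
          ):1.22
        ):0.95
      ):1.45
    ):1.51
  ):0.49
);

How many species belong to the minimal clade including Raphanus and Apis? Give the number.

The MRCA of Raphanus and Apis is the node subtending ((((Brassica,Apis),Sorghum),(Saimiri,Mus)),(Raphanus,Solenopsis)).
That clade contains 7 terminal taxa: Apis, Brassica, Mus, Raphanus, Saimiri, Solenopsis, Sorghum.

7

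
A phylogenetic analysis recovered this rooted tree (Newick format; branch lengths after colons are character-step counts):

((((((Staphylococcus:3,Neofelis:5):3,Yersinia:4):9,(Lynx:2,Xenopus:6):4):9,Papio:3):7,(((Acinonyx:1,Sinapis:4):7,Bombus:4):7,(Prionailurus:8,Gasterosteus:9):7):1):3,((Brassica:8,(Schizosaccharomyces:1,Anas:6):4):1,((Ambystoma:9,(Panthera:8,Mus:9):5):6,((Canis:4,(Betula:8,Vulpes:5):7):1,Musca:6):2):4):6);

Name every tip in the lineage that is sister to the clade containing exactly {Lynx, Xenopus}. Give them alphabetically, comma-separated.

The clade containing exactly {Lynx, Xenopus} attaches to the tree at the node subtending (((Staphylococcus,Neofelis),Yersinia),(Lynx,Xenopus)).
The other lineage descending from that same node — the sister group — is ((Staphylococcus,Neofelis),Yersinia); its 3 tips in alphabetical order are the answer.

Neofelis, Staphylococcus, Yersinia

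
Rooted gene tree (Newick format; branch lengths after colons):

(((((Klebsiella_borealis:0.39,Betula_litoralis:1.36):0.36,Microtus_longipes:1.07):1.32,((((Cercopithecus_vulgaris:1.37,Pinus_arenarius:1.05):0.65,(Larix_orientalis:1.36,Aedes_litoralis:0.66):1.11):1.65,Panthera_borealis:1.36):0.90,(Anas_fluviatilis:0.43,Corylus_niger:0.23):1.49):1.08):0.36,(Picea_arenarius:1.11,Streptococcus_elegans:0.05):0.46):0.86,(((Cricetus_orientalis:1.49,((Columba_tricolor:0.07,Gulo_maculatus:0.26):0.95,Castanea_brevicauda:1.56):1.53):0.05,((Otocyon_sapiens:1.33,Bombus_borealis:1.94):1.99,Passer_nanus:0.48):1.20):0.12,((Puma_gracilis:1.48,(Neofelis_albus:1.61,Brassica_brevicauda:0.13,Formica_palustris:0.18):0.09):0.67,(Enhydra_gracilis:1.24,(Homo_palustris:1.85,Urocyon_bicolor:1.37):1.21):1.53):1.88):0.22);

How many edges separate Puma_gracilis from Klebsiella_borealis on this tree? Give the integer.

9

The MRCA of Puma_gracilis and Klebsiella_borealis is the root of the tree.
From Puma_gracilis up to that node: 4 branches. From Klebsiella_borealis up to the same node: 5 branches. Total: 4 + 5 = 9.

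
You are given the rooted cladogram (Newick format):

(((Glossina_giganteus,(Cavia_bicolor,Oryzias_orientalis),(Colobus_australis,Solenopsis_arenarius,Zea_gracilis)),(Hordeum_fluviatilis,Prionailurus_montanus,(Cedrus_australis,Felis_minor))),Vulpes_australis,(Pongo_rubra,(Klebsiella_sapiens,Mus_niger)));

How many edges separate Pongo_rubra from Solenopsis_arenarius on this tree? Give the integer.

The MRCA of Pongo_rubra and Solenopsis_arenarius is the root of the tree.
From Pongo_rubra up to that node: 2 branches. From Solenopsis_arenarius up to the same node: 4 branches. Total: 2 + 4 = 6.

6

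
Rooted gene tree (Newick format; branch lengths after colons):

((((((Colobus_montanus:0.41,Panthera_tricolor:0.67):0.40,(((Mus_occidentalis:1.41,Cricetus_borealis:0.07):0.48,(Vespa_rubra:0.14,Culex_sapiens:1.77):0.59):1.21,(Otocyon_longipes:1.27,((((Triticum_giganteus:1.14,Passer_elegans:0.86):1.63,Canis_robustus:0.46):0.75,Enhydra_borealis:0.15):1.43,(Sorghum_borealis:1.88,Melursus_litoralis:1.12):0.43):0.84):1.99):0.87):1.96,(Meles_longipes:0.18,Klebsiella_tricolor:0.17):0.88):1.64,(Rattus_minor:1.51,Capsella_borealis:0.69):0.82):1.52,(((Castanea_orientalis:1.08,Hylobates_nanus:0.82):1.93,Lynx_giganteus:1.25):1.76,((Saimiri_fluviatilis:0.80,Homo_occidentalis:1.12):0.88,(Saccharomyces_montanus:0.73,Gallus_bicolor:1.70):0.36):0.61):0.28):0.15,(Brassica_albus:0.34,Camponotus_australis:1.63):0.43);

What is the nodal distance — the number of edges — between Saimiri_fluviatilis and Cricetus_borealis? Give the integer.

The MRCA of Saimiri_fluviatilis and Cricetus_borealis is the node subtending (((((Colobus_montanus,Panthera_tricolor),(((Mus_occidentalis,Cricetus_borealis),(Vespa_rubra,Culex_sapiens)),(Otocyon_longipes,((((Triticum_giganteus,Passer_elegans),Canis_robustus),Enhydra_borealis),(Sorghum_borealis,Melursus_litoralis))))),(Meles_longipes,Klebsiella_tricolor)),(Rattus_minor,Capsella_borealis)),(((Castanea_orientalis,Hylobates_nanus),Lynx_giganteus),((Saimiri_fluviatilis,Homo_occidentalis),(Saccharomyces_montanus,Gallus_bicolor)))).
From Saimiri_fluviatilis up to that node: 4 branches. From Cricetus_borealis up to the same node: 7 branches. Total: 4 + 7 = 11.

11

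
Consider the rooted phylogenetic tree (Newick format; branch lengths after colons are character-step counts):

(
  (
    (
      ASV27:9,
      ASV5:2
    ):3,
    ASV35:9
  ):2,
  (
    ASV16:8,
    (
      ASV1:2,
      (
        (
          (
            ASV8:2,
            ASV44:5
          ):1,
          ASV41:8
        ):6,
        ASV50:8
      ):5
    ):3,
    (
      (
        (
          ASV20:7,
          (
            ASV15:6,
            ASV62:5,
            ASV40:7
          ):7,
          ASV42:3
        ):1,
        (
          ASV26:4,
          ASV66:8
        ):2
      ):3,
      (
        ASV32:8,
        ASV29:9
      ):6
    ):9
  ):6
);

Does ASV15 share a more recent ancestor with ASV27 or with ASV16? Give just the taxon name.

The MRCA of ASV15 and ASV16 subtends (ASV16,(ASV1,(((ASV8,ASV44),ASV41),ASV50)),(((ASV20,(ASV15,ASV62,ASV40),ASV42),(ASV26,ASV66)),(ASV32,ASV29))) (15 taxa).
The MRCA of ASV15 and ASV27 is the root, subtending the entire tree (18 taxa).
The first is nested inside the second, so ASV15 shares a more recent common ancestor with ASV16.

ASV16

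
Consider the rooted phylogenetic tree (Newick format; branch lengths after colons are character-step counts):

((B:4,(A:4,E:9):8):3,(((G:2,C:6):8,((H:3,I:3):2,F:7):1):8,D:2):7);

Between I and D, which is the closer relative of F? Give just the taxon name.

I

The MRCA of F and I subtends ((H,I),F) (3 taxa).
The MRCA of F and D subtends (((G,C),((H,I),F)),D) (6 taxa).
The first is nested inside the second, so F shares a more recent common ancestor with I.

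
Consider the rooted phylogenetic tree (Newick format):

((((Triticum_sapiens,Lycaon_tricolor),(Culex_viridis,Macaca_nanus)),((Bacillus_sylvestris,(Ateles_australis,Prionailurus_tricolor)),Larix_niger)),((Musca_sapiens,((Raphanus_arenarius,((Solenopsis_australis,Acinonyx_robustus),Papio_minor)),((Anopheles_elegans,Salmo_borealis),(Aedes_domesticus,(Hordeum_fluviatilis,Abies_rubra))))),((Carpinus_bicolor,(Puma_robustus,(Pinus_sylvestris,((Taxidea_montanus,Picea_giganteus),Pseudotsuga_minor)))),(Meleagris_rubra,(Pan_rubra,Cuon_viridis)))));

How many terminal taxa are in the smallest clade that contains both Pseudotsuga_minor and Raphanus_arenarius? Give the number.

The MRCA of Pseudotsuga_minor and Raphanus_arenarius is the node subtending ((Musca_sapiens,((Raphanus_arenarius,((Solenopsis_australis,Acinonyx_robustus),Papio_minor)),((Anopheles_elegans,Salmo_borealis),(Aedes_domesticus,(Hordeum_fluviatilis,Abies_rubra))))),((Carpinus_bicolor,(Puma_robustus,(Pinus_sylvestris,((Taxidea_montanus,Picea_giganteus),Pseudotsuga_minor)))),(Meleagris_rubra,(Pan_rubra,Cuon_viridis)))).
That clade contains 19 terminal taxa: Abies_rubra, Acinonyx_robustus, Aedes_domesticus, Anopheles_elegans, Carpinus_bicolor, Cuon_viridis, Hordeum_fluviatilis, Meleagris_rubra, Musca_sapiens, Pan_rubra, Papio_minor, Picea_giganteus, Pinus_sylvestris, Pseudotsuga_minor, Puma_robustus, Raphanus_arenarius, Salmo_borealis, Solenopsis_australis, Taxidea_montanus.

19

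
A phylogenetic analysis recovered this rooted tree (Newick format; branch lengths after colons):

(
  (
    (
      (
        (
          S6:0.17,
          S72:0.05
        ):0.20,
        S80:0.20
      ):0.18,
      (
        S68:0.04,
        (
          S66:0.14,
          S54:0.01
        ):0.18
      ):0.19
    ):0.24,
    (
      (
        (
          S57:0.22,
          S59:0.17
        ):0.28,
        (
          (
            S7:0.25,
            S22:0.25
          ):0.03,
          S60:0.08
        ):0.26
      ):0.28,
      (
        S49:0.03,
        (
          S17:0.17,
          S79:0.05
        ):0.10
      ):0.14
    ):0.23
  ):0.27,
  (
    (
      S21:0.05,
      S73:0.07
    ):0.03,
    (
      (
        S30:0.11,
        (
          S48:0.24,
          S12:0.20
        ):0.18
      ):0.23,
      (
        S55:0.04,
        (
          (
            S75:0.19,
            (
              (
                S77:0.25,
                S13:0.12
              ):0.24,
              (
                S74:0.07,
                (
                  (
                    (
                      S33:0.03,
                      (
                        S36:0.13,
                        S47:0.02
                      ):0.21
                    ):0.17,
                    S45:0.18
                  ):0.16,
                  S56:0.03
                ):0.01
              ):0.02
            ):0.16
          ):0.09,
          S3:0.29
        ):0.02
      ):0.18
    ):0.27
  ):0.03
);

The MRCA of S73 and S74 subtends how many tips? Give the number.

The MRCA of S73 and S74 is the node subtending ((S21,S73),((S30,(S48,S12)),(S55,((S75,((S77,S13),(S74,(((S33,(S36,S47)),S45),S56)))),S3)))).
That clade contains 16 terminal taxa: S12, S13, S21, S3, S30, S33, S36, S45, S47, S48, S55, S56, S73, S74, S75, S77.

16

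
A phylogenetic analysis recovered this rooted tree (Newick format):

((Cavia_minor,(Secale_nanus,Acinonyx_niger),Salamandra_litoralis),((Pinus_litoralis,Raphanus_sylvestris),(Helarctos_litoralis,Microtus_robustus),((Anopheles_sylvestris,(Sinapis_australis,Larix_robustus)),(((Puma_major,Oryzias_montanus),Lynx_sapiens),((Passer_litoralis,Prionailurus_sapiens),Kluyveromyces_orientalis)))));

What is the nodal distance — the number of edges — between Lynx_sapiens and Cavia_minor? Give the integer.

The MRCA of Lynx_sapiens and Cavia_minor is the root of the tree.
From Lynx_sapiens up to that node: 5 branches. From Cavia_minor up to the same node: 2 branches. Total: 5 + 2 = 7.

7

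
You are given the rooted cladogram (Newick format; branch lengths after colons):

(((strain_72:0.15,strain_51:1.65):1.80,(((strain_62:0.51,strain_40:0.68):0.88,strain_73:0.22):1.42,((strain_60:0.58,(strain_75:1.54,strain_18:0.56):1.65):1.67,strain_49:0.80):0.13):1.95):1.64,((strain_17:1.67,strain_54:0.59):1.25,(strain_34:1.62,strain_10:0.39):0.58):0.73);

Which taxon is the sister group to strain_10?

strain_34

strain_10 attaches to the tree at the node subtending (strain_34,strain_10).
The other lineage descending from that same node — the sister group — is the single tip strain_34.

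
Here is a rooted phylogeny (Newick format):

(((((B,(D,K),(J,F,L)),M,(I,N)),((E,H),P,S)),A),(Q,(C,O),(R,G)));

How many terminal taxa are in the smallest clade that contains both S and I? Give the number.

13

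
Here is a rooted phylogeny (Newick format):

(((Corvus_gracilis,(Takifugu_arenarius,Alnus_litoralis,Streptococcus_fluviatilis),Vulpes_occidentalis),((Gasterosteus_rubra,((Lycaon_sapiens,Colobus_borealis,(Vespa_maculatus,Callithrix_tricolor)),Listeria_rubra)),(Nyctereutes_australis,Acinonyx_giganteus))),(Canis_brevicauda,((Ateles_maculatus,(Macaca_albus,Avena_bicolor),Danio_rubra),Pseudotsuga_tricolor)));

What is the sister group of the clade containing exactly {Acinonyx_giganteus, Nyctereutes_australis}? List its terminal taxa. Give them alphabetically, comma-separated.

Callithrix_tricolor, Colobus_borealis, Gasterosteus_rubra, Listeria_rubra, Lycaon_sapiens, Vespa_maculatus

The clade containing exactly {Acinonyx_giganteus, Nyctereutes_australis} attaches to the tree at the node subtending ((Gasterosteus_rubra,((Lycaon_sapiens,Colobus_borealis,(Vespa_maculatus,Callithrix_tricolor)),Listeria_rubra)),(Nyctereutes_australis,Acinonyx_giganteus)).
The other lineage descending from that same node — the sister group — is (Gasterosteus_rubra,((Lycaon_sapiens,Colobus_borealis,(Vespa_maculatus,Callithrix_tricolor)),Listeria_rubra)); its 6 tips in alphabetical order are the answer.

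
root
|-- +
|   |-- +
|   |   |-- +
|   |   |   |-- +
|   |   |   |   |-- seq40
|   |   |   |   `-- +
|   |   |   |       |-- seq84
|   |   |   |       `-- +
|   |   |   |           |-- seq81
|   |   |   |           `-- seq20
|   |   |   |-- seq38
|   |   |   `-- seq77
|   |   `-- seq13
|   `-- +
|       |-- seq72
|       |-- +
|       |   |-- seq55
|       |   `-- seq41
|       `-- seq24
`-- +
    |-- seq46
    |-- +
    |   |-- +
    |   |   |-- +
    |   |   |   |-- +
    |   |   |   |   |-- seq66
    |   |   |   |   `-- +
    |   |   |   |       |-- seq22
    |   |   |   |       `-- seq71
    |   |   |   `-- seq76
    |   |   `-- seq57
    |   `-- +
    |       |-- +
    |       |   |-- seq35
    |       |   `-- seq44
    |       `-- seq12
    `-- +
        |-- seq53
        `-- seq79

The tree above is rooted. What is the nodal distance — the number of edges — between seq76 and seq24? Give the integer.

8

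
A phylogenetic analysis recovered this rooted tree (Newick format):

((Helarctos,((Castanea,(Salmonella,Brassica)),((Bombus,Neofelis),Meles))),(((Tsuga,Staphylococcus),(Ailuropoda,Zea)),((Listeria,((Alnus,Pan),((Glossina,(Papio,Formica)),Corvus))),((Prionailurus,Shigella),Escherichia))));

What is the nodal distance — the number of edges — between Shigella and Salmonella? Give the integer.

10

The MRCA of Shigella and Salmonella is the root of the tree.
From Shigella up to that node: 5 branches. From Salmonella up to the same node: 5 branches. Total: 5 + 5 = 10.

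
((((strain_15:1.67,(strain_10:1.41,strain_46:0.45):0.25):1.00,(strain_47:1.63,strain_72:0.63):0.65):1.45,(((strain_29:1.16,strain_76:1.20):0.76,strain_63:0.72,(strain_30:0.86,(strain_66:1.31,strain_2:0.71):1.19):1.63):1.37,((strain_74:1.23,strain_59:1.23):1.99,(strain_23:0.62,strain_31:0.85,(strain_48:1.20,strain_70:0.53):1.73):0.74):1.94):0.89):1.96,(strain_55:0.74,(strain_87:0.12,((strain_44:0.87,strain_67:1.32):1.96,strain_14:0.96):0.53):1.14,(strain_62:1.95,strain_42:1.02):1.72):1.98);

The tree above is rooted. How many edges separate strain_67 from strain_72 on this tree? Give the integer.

The MRCA of strain_67 and strain_72 is the root of the tree.
From strain_67 up to that node: 5 branches. From strain_72 up to the same node: 4 branches. Total: 5 + 4 = 9.

9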